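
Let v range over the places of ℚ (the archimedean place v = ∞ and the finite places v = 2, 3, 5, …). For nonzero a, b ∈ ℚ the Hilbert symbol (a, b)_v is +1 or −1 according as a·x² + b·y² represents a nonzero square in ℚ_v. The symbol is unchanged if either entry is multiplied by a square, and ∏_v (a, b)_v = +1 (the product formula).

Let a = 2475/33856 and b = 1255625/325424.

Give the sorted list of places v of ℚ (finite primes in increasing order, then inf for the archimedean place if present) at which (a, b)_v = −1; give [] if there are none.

[2, 41]

Mod squares: a ≡ 11, b ≡ 451. Check v ∈ {∞, 2, 3, 5, 7, 11, 23, 41, 43}.
v=7: a=7^0·(≡1), b=7^2·(≡5) mod 7; (1|7)=+1, (5|7)=-1; (−1)^{0·2·3}·(+1)^2·(-1)^0 = +1.
v=2: v_2(a)=-6, v_2(b)=-4; units ≡ 3, 3 (mod 8); ε·ε+αω+βω = 1·1+-6·1+-4·1 ≡ 1  ⇒  (a,b)_2 = -1.
v=5: a=5^2·(≡4), b=5^4·(≡1) mod 5; (4|5)=+1, (1|5)=+1; (−1)^{2·4·2}·(+1)^4·(+1)^2 = +1.
v=∞: 11 > 0 and 451 > 0  ⇒  (a,b)_∞ = +1.
v=11: a=11^1·(≡3), b=11^-1·(≡6) mod 11; (3|11)=+1, (6|11)=-1; (−1)^{1·-1·5}·(+1)^-1·(-1)^1 = +1.
v=41: a=41^0·(≡19), b=41^1·(≡29) mod 41; (19|41)=-1, (29|41)=-1; (−1)^{0·1·20}·(-1)^1·(-1)^0 = -1.
v=23: a=23^-2·(≡11), b=23^0·(≡20) mod 23; (11|23)=-1, (20|23)=-1; (−1)^{-2·0·11}·(-1)^0·(-1)^-2 = +1.
v=43: a=43^0·(≡36), b=43^-2·(≡17) mod 43; (36|43)=+1, (17|43)=+1; (−1)^{0·-2·21}·(+1)^-2·(+1)^0 = +1.
v=3: a=3^2·(≡2), b=3^0·(≡1) mod 3; (2|3)=-1, (1|3)=+1; (−1)^{2·0·1}·(-1)^0·(+1)^2 = +1.
(11, 451 / ℚ) ramifies at {2, 41}: a division algebra.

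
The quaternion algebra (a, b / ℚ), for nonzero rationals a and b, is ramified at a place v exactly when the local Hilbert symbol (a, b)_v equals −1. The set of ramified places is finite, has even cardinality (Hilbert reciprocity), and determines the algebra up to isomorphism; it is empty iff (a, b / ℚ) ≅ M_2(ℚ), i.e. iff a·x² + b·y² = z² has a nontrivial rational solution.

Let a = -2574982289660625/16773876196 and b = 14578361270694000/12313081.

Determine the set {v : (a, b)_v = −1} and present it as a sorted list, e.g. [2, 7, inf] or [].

[2, 5, 13, 43]

(a, b) ≡ (-12857, 215) mod (ℚ^×)²; places V = {2, 3, 5, 7, 11, 13, 17, 23, 29, 43, ∞}.
(a,b)_7: α=-2, u≡2; β=0, v≡6 (mod 7); (2|7)=+1, (6|7)=-1; sign (−1)^0·+1^0·-1^-2 = +1.
(a,b)_23: α=1, u≡8; β=2, v≡4 (mod 23); (8|23)=+1, (4|23)=+1; sign (−1)^0·+1^2·+1^1 = +1.
(a,b)_∞: sgn(-12857)=−, sgn(215)=+, so +1.
(a,b)_11: α=-2, u≡7; β=-4, v≡2 (mod 11); (7|11)=-1, (2|11)=-1; sign (−1)^0·-1^-4·-1^-2 = +1.
(a,b)_2: α=-2, β=4; u≡7, v≡7 (mod 8); ε(u)ε(v)=1·1, αω(v)=-2·0, βω(u)=4·0; sum ≡ 1  ⇒  -1.
(a,b)_5: α=4, u≡3; β=3, v≡2 (mod 5); (3|5)=-1, (2|5)=-1; sign (−1)^0·-1^3·-1^4 = -1.
(a,b)_43: α=1, u≡30; β=1, v≡7 (mod 43); (30|43)=-1, (7|43)=-1; sign (−1)^1·-1^1·-1^1 = -1.
(a,b)_29: α=-4, u≡15; β=-2, v≡2 (mod 29); (15|29)=-1, (2|29)=-1; sign (−1)^0·-1^-2·-1^-4 = +1.
(a,b)_17: α=2, u≡12; β=2, v≡3 (mod 17); (12|17)=-1, (3|17)=-1; sign (−1)^0·-1^2·-1^2 = +1.
(a,b)_3: α=8, u≡1; β=8, v≡2 (mod 3); (1|3)=+1, (2|3)=-1; sign (−1)^0·+1^8·-1^8 = +1.
(a,b)_13: α=3, u≡1; β=2, v≡6 (mod 13); (1|13)=+1, (6|13)=-1; sign (−1)^0·+1^2·-1^3 = -1.
|Ram(-12857, 215)| = 4, even; anisotropic at {2, 5, 13, 43}.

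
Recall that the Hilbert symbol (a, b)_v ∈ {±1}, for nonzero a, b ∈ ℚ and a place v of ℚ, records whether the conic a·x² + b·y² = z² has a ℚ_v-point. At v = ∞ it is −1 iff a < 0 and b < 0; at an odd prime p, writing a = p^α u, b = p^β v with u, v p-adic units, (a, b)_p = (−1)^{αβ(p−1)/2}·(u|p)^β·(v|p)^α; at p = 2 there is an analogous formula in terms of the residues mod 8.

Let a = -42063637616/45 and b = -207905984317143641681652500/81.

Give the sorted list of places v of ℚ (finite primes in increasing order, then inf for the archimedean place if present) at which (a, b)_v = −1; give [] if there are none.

(a, b) ≡ (-32395, -589589) mod (ℚ^×)²; places V = {2, 3, 5, 7, 11, 13, 19, 31, ∞}.
(a,b)_7: α=4, u≡2; β=7, v≡2 (mod 7); (2|7)=+1, (2|7)=+1; sign (−1)^0·+1^7·+1^4 = +1.
(a,b)_∞: sgn(-32395)=−, sgn(-589589)=−, so -1.
(a,b)_3: α=-2, u≡2; β=-4, v≡1 (mod 3); (2|3)=-1, (1|3)=+1; sign (−1)^0·-1^-4·+1^-2 = +1.
(a,b)_5: α=-1, u≡1; β=4, v≡1 (mod 5); (1|5)=+1, (1|5)=+1; sign (−1)^0·+1^4·+1^-1 = +1.
(a,b)_11: α=1, u≡3; β=3, v≡4 (mod 11); (3|11)=+1, (4|11)=+1; sign (−1)^1·+1^3·+1^1 = -1.
(a,b)_13: α=2, u≡10; β=5, v≡1 (mod 13); (10|13)=+1, (1|13)=+1; sign (−1)^0·+1^5·+1^2 = +1.
(a,b)_2: α=4, β=2; u≡5, v≡3 (mod 8); ε(u)ε(v)=0·1, αω(v)=4·1, βω(u)=2·1; sum ≡ 0  ⇒  +1.
(a,b)_19: α=1, u≡6; β=3, v≡18 (mod 19); (6|19)=+1, (18|19)=-1; sign (−1)^1·+1^3·-1^1 = +1.
(a,b)_31: α=1, u≡25; β=3, v≡15 (mod 31); (25|31)=+1, (15|31)=-1; sign (−1)^1·+1^3·-1^1 = +1.
Ram(-32395, -589589) = {11, ∞}; no ℚ_11-point on the conic.

[11, inf]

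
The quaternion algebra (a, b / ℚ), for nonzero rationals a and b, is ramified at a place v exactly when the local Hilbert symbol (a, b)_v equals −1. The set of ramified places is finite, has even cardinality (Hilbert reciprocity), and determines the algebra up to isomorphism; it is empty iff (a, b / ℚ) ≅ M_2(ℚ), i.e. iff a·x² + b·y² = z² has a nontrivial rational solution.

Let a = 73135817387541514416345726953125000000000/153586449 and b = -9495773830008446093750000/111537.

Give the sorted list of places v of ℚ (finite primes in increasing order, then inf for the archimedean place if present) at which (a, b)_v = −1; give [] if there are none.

(a, b) ≡ (46690, -776815) mod (ℚ^×)²; places V = {2, 3, 5, 7, 13, 17, 19, 23, 29, 37, ∞}.
(a,b)_∞: sgn(46690)=+, sgn(-776815)=−, so +1.
(a,b)_37: α=2, u≡12; β=1, v≡25 (mod 37); (12|37)=+1, (25|37)=+1; sign (−1)^0·+1^1·+1^2 = +1.
(a,b)_5: α=17, u≡3; β=11, v≡2 (mod 5); (3|5)=-1, (2|5)=-1; sign (−1)^0·-1^11·-1^17 = +1.
(a,b)_29: α=3, u≡3; β=2, v≡18 (mod 29); (3|29)=-1, (18|29)=-1; sign (−1)^0·-1^2·-1^3 = -1.
(a,b)_7: α=3, u≡6; β=2, v≡6 (mod 7); (6|7)=-1, (6|7)=-1; sign (−1)^0·-1^2·-1^3 = -1.
(a,b)_23: α=3, u≡6; β=2, v≡22 (mod 23); (6|23)=+1, (22|23)=-1; sign (−1)^0·+1^2·-1^3 = -1.
(a,b)_19: α=6, u≡4; β=3, v≡13 (mod 19); (4|19)=+1, (13|19)=-1; sign (−1)^0·+1^3·-1^6 = +1.
(a,b)_3: α=-12, u≡1; β=-8, v≡2 (mod 3); (1|3)=+1, (2|3)=-1; sign (−1)^0·+1^-8·-1^-12 = +1.
(a,b)_13: α=4, u≡2; β=3, v≡8 (mod 13); (2|13)=-1, (8|13)=-1; sign (−1)^0·-1^3·-1^4 = -1.
(a,b)_2: α=9, β=4; u≡1, v≡1 (mod 8); ε(u)ε(v)=0·0, αω(v)=9·0, βω(u)=4·0; sum ≡ 0  ⇒  +1.
(a,b)_17: α=-2, u≡9; β=-1, v≡13 (mod 17); (9|17)=+1, (13|17)=+1; sign (−1)^0·+1^-1·+1^-2 = +1.
Ram(46690, -776815) = {7, 13, 23, 29}; no ℚ_7-point on the conic.

[7, 13, 23, 29]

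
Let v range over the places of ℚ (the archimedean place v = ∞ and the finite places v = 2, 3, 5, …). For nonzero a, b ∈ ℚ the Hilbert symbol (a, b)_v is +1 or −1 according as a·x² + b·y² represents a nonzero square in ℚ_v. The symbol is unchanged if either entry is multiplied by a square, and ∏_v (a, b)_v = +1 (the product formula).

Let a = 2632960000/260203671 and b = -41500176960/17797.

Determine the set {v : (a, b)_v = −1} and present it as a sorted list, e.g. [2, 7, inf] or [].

(a, b) ≡ (1326, -15935205) mod (ℚ^×)²; places V = {2, 3, 5, 7, 11, 13, 17, 19, 23, 37, 41, ∞}.
(a,b)_2: α=11, β=6; u≡7, v≡3 (mod 8); ε(u)ε(v)=1·1, αω(v)=11·1, βω(u)=6·0; sum ≡ 0  ⇒  +1.
(a,b)_41: α=-2, u≡22; β=0, v≡13 (mod 41); (22|41)=-1, (13|41)=-1; sign (−1)^0·-1^0·-1^-2 = +1.
(a,b)_13: α=-1, u≡11; β=-1, v≡11 (mod 13); (11|13)=-1, (11|13)=-1; sign (−1)^0·-1^-1·-1^-1 = +1.
(a,b)_5: α=4, u≡1; β=1, v≡4 (mod 5); (1|5)=+1, (4|5)=+1; sign (−1)^0·+1^1·+1^4 = +1.
(a,b)_7: α=-2, u≡3; β=0, v≡1 (mod 7); (3|7)=-1, (1|7)=+1; sign (−1)^0·-1^0·+1^-2 = +1.
(a,b)_11: α=2, u≡10; β=1, v≡1 (mod 11); (10|11)=-1, (1|11)=+1; sign (−1)^0·-1^1·+1^2 = -1.
(a,b)_3: α=-5, u≡1; β=1, v≡2 (mod 3); (1|3)=+1, (2|3)=-1; sign (−1)^1·+1^1·-1^-5 = +1.
(a,b)_23: α=0, u≡20; β=3, v≡19 (mod 23); (20|23)=-1, (19|23)=-1; sign (−1)^0·-1^3·-1^0 = -1.
(a,b)_37: α=0, u≡14; β=-2, v≡19 (mod 37); (14|37)=-1, (19|37)=-1; sign (−1)^0·-1^-2·-1^0 = +1.
(a,b)_19: α=0, u≡2; β=1, v≡3 (mod 19); (2|19)=-1, (3|19)=-1; sign (−1)^0·-1^1·-1^0 = -1.
(a,b)_∞: sgn(1326)=+, sgn(-15935205)=−, so +1.
(a,b)_17: α=1, u≡11; β=1, v≡2 (mod 17); (11|17)=-1, (2|17)=+1; sign (−1)^0·-1^1·+1^1 = -1.
|Ram(1326, -15935205)| = 4, even; anisotropic at {11, 17, 19, 23}.

[11, 17, 19, 23]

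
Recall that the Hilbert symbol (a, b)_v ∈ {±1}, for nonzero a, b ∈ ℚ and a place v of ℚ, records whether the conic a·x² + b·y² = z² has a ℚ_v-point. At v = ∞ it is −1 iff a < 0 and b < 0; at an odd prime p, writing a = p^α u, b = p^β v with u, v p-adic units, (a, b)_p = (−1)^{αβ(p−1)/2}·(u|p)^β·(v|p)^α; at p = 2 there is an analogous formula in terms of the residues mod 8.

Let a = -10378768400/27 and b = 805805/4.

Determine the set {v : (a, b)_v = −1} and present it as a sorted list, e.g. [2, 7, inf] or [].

[3, 5, 11, 23]

Mod squares: a ≡ -3003, b ≡ 16445. Check v ∈ {∞, 2, 3, 5, 7, 11, 13, 23}.
v=∞: -3003 < 0 and 16445 > 0  ⇒  (a,b)_∞ = +1.
v=11: a=11^1·(≡10), b=11^1·(≡7) mod 11; (10|11)=-1, (7|11)=-1; (−1)^{1·1·5}·(-1)^1·(-1)^1 = -1.
v=3: a=3^-3·(≡1), b=3^0·(≡2) mod 3; (1|3)=+1, (2|3)=-1; (−1)^{-3·0·1}·(+1)^0·(-1)^-3 = -1.
v=7: a=7^3·(≡5), b=7^2·(≡4) mod 7; (5|7)=-1, (4|7)=+1; (−1)^{3·2·3}·(-1)^2·(+1)^3 = +1.
v=2: v_2(a)=4, v_2(b)=-2; units ≡ 5, 5 (mod 8); ε·ε+αω+βω = 0·0+4·1+-2·1 ≡ 0  ⇒  (a,b)_2 = +1.
v=13: a=13^1·(≡3), b=13^1·(≡10) mod 13; (3|13)=+1, (10|13)=+1; (−1)^{1·1·6}·(+1)^1·(+1)^1 = +1.
v=5: a=5^2·(≡2), b=5^1·(≡4) mod 5; (2|5)=-1, (4|5)=+1; (−1)^{2·1·2}·(-1)^1·(+1)^2 = -1.
v=23: a=23^2·(≡11), b=23^1·(≡13) mod 23; (11|23)=-1, (13|23)=+1; (−1)^{2·1·11}·(-1)^1·(+1)^2 = -1.
|Ram(-3003, 16445)| = 4, even; anisotropic at {3, 5, 11, 23}.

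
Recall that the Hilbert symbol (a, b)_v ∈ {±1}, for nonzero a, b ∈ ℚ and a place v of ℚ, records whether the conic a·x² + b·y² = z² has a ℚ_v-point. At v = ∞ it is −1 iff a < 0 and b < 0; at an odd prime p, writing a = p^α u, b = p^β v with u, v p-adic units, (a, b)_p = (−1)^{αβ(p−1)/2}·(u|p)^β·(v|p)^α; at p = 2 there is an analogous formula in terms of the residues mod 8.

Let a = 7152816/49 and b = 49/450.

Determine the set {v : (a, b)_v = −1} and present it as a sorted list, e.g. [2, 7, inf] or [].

Mod squares: a ≡ 447051, b ≡ 2. Check v ∈ {∞, 2, 3, 5, 7, 11, 19, 23, 31}.
v=∞: 447051 > 0 and 2 > 0  ⇒  (a,b)_∞ = +1.
v=31: a=31^1·(≡26), b=31^0·(≡5) mod 31; (26|31)=-1, (5|31)=+1; (−1)^{1·0·15}·(-1)^0·(+1)^1 = +1.
v=19: a=19^1·(≡5), b=19^0·(≡14) mod 19; (5|19)=+1, (14|19)=-1; (−1)^{1·0·9}·(+1)^0·(-1)^1 = -1.
v=5: a=5^0·(≡4), b=5^-2·(≡3) mod 5; (4|5)=+1, (3|5)=-1; (−1)^{0·-2·2}·(+1)^-2·(-1)^0 = +1.
v=23: a=23^1·(≡3), b=23^0·(≡2) mod 23; (3|23)=+1, (2|23)=+1; (−1)^{1·0·11}·(+1)^0·(+1)^1 = +1.
v=3: a=3^1·(≡1), b=3^-2·(≡2) mod 3; (1|3)=+1, (2|3)=-1; (−1)^{1·-2·1}·(+1)^-2·(-1)^1 = -1.
v=11: a=11^1·(≡7), b=11^0·(≡6) mod 11; (7|11)=-1, (6|11)=-1; (−1)^{1·0·5}·(-1)^0·(-1)^1 = -1.
v=7: a=7^-2·(≡6), b=7^2·(≡4) mod 7; (6|7)=-1, (4|7)=+1; (−1)^{-2·2·3}·(-1)^2·(+1)^-2 = +1.
v=2: v_2(a)=4, v_2(b)=-1; units ≡ 3, 1 (mod 8); ε·ε+αω+βω = 1·0+4·0+-1·1 ≡ 1  ⇒  (a,b)_2 = -1.
|Ram(447051, 2)| = 4, even; anisotropic at {2, 3, 11, 19}.

[2, 3, 11, 19]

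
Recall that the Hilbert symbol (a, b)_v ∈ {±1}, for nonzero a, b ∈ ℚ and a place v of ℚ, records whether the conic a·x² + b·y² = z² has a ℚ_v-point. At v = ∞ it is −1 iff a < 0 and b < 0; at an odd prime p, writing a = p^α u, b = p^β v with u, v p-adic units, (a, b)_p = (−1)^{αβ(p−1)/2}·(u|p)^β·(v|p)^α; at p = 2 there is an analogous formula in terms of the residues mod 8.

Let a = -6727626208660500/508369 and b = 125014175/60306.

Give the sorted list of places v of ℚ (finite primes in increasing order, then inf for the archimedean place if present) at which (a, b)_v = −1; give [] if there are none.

[3, 5]

Mod squares: a ≡ -2805, b ≡ 16302. Check v ∈ {∞, 2, 3, 5, 11, 13, 17, 19, 23, 31}.
v=∞: -2805 < 0 and 16302 > 0  ⇒  (a,b)_∞ = +1.
v=2: v_2(a)=2, v_2(b)=-1; units ≡ 3, 7 (mod 8); ε·ε+αω+βω = 1·1+2·0+-1·1 ≡ 0  ⇒  (a,b)_2 = +1.
v=19: a=19^4·(≡11), b=19^-1·(≡8) mod 19; (11|19)=+1, (8|19)=-1; (−1)^{4·-1·9}·(+1)^-1·(-1)^4 = +1.
v=11: a=11^3·(≡5), b=11^3·(≡10) mod 11; (5|11)=+1, (10|11)=-1; (−1)^{3·3·5}·(+1)^3·(-1)^3 = +1.
v=17: a=17^1·(≡7), b=17^2·(≡16) mod 17; (7|17)=-1, (16|17)=+1; (−1)^{1·2·8}·(-1)^2·(+1)^1 = +1.
v=31: a=31^-2·(≡16), b=31^0·(≡15) mod 31; (16|31)=+1, (15|31)=-1; (−1)^{-2·0·15}·(+1)^0·(-1)^-2 = +1.
v=5: a=5^3·(≡4), b=5^2·(≡2) mod 5; (4|5)=+1, (2|5)=-1; (−1)^{3·2·2}·(+1)^2·(-1)^3 = -1.
v=3: a=3^3·(≡1), b=3^-1·(≡1) mod 3; (1|3)=+1, (1|3)=+1; (−1)^{3·-1·1}·(+1)^-1·(+1)^3 = -1.
v=23: a=23^-2·(≡1), b=23^-2·(≡2) mod 23; (1|23)=+1, (2|23)=+1; (−1)^{-2·-2·11}·(+1)^-2·(+1)^-2 = +1.
v=13: a=13^2·(≡3), b=13^1·(≡2) mod 13; (3|13)=+1, (2|13)=-1; (−1)^{2·1·6}·(+1)^1·(-1)^2 = +1.
|Ram(-2805, 16302)| = 2, even; anisotropic at {3, 5}.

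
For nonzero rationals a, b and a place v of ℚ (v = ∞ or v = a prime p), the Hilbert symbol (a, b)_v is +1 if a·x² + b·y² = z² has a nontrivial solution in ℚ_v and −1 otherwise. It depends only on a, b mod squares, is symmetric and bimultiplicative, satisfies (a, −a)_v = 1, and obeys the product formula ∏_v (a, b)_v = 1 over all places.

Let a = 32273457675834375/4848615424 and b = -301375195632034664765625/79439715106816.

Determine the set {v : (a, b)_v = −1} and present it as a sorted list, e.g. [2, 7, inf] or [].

Mod squares: a ≡ 2015, b ≡ -14105. Check v ∈ {∞, 2, 3, 5, 7, 11, 13, 17, 31}.
v=7: a=7^4·(≡3), b=7^7·(≡2) mod 7; (3|7)=-1, (2|7)=+1; (−1)^{4·7·3}·(-1)^7·(+1)^4 = -1.
v=31: a=31^1·(≡3), b=31^1·(≡9) mod 31; (3|31)=-1, (9|31)=+1; (−1)^{1·1·15}·(-1)^1·(+1)^1 = +1.
v=11: a=11^4·(≡2), b=11^6·(≡7) mod 11; (2|11)=-1, (7|11)=-1; (−1)^{4·6·5}·(-1)^6·(-1)^4 = +1.
v=2: v_2(a)=-24, v_2(b)=-38; units ≡ 7, 7 (mod 8); ε·ε+αω+βω = 1·1+-24·0+-38·0 ≡ 1  ⇒  (a,b)_2 = -1.
v=17: a=17^-2·(≡13), b=17^-2·(≡10) mod 17; (13|17)=+1, (10|17)=-1; (−1)^{-2·-2·8}·(+1)^-2·(-1)^-2 = +1.
v=13: a=13^1·(≡4), b=13^1·(≡11) mod 13; (4|13)=+1, (11|13)=-1; (−1)^{1·1·6}·(+1)^1·(-1)^1 = -1.
v=∞: 2015 > 0 and -14105 < 0  ⇒  (a,b)_∞ = +1.
v=3: a=3^6·(≡2), b=3^8·(≡1) mod 3; (2|3)=-1, (1|3)=+1; (−1)^{6·8·1}·(-1)^8·(+1)^6 = +1.
v=5: a=5^5·(≡3), b=5^7·(≡1) mod 5; (3|5)=-1, (1|5)=+1; (−1)^{5·7·2}·(-1)^7·(+1)^5 = -1.
Ram(2015, -14105) = {2, 5, 7, 13}; no ℚ_2-point on the conic.

[2, 5, 7, 13]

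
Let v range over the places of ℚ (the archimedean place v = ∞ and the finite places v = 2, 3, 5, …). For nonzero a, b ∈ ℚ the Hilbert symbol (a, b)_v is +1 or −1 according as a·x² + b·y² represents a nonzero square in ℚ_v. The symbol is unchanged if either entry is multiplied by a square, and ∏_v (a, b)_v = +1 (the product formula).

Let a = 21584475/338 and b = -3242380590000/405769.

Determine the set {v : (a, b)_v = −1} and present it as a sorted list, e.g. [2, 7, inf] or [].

[2, 3]

(a, b) ≡ (21318, -19) mod (ℚ^×)²; places V = {2, 3, 5, 7, 11, 13, 17, 19, ∞}.
(a,b)_13: α=-2, u≡8; β=-2, v≡8 (mod 13); (8|13)=-1, (8|13)=-1; sign (−1)^0·-1^-2·-1^-2 = +1.
(a,b)_5: α=2, u≡3; β=4, v≡4 (mod 5); (3|5)=-1, (4|5)=+1; sign (−1)^0·-1^4·+1^2 = +1.
(a,b)_2: α=-1, β=4; u≡3, v≡5 (mod 8); ε(u)ε(v)=1·0, αω(v)=-1·1, βω(u)=4·1; sum ≡ 1  ⇒  -1.
(a,b)_∞: sgn(21318)=+, sgn(-19)=−, so +1.
(a,b)_7: α=0, u≡5; β=-4, v≡1 (mod 7); (5|7)=-1, (1|7)=+1; sign (−1)^0·-1^-4·+1^0 = +1.
(a,b)_17: α=1, u≡2; β=2, v≡16 (mod 17); (2|17)=+1, (16|17)=+1; sign (−1)^0·+1^2·+1^1 = +1.
(a,b)_19: α=1, u≡1; β=1, v≡3 (mod 19); (1|19)=+1, (3|19)=-1; sign (−1)^1·+1^1·-1^1 = +1.
(a,b)_11: α=1, u≡7; β=0, v≡9 (mod 11); (7|11)=-1, (9|11)=+1; sign (−1)^0·-1^0·+1^1 = +1.
(a,b)_3: α=5, u≡2; β=10, v≡2 (mod 3); (2|3)=-1, (2|3)=-1; sign (−1)^0·-1^10·-1^5 = -1.
Ram(21318, -19) = {2, 3}; no ℚ_2-point on the conic.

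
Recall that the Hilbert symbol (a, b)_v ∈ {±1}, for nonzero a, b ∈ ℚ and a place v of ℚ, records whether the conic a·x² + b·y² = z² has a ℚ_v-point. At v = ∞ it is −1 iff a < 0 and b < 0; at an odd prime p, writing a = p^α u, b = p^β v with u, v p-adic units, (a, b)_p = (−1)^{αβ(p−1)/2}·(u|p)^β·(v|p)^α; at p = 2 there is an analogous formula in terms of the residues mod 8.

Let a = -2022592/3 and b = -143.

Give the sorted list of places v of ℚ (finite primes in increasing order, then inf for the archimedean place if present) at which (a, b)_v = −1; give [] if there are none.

(a, b) ≡ (-561, -143) mod (ℚ^×)²; places V = {2, 3, 11, 13, 17, ∞}.
(a,b)_2: α=6, β=0; u≡7, v≡1 (mod 8); ε(u)ε(v)=1·0, αω(v)=6·0, βω(u)=0·0; sum ≡ 0  ⇒  +1.
(a,b)_3: α=-1, u≡2; β=0, v≡1 (mod 3); (2|3)=-1, (1|3)=+1; sign (−1)^0·-1^0·+1^-1 = +1.
(a,b)_∞: sgn(-561)=−, sgn(-143)=−, so -1.
(a,b)_11: α=1, u≡5; β=1, v≡9 (mod 11); (5|11)=+1, (9|11)=+1; sign (−1)^1·+1^1·+1^1 = -1.
(a,b)_13: α=2, u≡6; β=1, v≡2 (mod 13); (6|13)=-1, (2|13)=-1; sign (−1)^0·-1^1·-1^2 = -1.
(a,b)_17: α=1, u≡8; β=0, v≡10 (mod 17); (8|17)=+1, (10|17)=-1; sign (−1)^0·+1^0·-1^1 = -1.
|Ram(-561, -143)| = 4, even; anisotropic at {11, 13, 17, ∞}.

[11, 13, 17, inf]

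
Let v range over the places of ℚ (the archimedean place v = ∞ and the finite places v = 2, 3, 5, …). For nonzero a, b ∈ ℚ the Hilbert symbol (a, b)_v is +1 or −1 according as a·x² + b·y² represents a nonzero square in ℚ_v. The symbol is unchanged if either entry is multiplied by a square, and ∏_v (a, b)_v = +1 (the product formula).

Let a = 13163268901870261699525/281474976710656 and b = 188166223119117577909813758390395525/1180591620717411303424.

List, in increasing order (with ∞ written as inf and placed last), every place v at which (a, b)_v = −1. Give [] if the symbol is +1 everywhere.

[11, 19, 31, 37]

(a, b) ≡ (5513629, 29) mod (ℚ^×)²; places V = {2, 5, 7, 11, 13, 19, 23, 29, 31, 37, ∞}.
(a,b)_31: α=1, u≡17; β=2, v≡27 (mod 31); (17|31)=-1, (27|31)=-1; sign (−1)^0·-1^2·-1^1 = -1.
(a,b)_23: α=5, u≡11; β=8, v≡6 (mod 23); (11|23)=-1, (6|23)=+1; sign (−1)^0·-1^8·+1^5 = +1.
(a,b)_2: α=-48, β=-70; u≡5, v≡5 (mod 8); ε(u)ε(v)=0·0, αω(v)=-48·1, βω(u)=-70·1; sum ≡ 0  ⇒  +1.
(a,b)_37: α=1, u≡23; β=2, v≡13 (mod 37); (23|37)=-1, (13|37)=-1; sign (−1)^0·-1^2·-1^1 = -1.
(a,b)_19: α=1, u≡9; β=2, v≡2 (mod 19); (9|19)=+1, (2|19)=-1; sign (−1)^0·+1^2·-1^1 = -1.
(a,b)_∞: sgn(5513629)=+, sgn(29)=+, so +1.
(a,b)_29: α=2, u≡5; β=3, v≡5 (mod 29); (5|29)=+1, (5|29)=+1; sign (−1)^0·+1^3·+1^2 = +1.
(a,b)_5: α=2, u≡1; β=2, v≡4 (mod 5); (1|5)=+1, (4|5)=+1; sign (−1)^0·+1^2·+1^2 = +1.
(a,b)_13: α=2, u≡3; β=4, v≡9 (mod 13); (3|13)=+1, (9|13)=+1; sign (−1)^0·+1^4·+1^2 = +1.
(a,b)_7: α=4, u≡2; β=4, v≡1 (mod 7); (2|7)=+1, (1|7)=+1; sign (−1)^0·+1^4·+1^4 = +1.
(a,b)_11: α=1, u≡10; β=2, v≡8 (mod 11); (10|11)=-1, (8|11)=-1; sign (−1)^0·-1^2·-1^1 = -1.
(5513629, 29 / ℚ) ramifies at {11, 19, 31, 37}: a division algebra.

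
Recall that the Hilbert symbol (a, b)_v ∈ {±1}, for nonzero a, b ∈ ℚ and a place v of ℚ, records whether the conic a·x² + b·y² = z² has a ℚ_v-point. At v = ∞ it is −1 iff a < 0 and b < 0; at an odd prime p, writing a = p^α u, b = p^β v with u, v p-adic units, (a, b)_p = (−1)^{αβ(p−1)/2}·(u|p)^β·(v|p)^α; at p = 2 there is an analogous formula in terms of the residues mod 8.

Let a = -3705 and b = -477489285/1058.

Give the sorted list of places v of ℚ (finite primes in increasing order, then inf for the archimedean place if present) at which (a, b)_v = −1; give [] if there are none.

Mod squares: a ≡ -3705, b ≡ -293930. Check v ∈ {∞, 2, 3, 5, 7, 13, 17, 19, 23}.
v=17: a=17^0·(≡1), b=17^1·(≡4) mod 17; (1|17)=+1, (4|17)=+1; (−1)^{0·1·8}·(+1)^1·(+1)^0 = +1.
v=13: a=13^1·(≡1), b=13^1·(≡12) mod 13; (1|13)=+1, (12|13)=+1; (−1)^{1·1·6}·(+1)^1·(+1)^1 = +1.
v=7: a=7^0·(≡5), b=7^1·(≡5) mod 7; (5|7)=-1, (5|7)=-1; (−1)^{0·1·3}·(-1)^1·(-1)^0 = -1.
v=3: a=3^1·(≡1), b=3^2·(≡1) mod 3; (1|3)=+1, (1|3)=+1; (−1)^{1·2·1}·(+1)^2·(+1)^1 = +1.
v=5: a=5^1·(≡4), b=5^1·(≡1) mod 5; (4|5)=+1, (1|5)=+1; (−1)^{1·1·2}·(+1)^1·(+1)^1 = +1.
v=2: v_2(a)=0, v_2(b)=-1; units ≡ 7, 3 (mod 8); ε·ε+αω+βω = 1·1+0·1+-1·0 ≡ 1  ⇒  (a,b)_2 = -1.
v=23: a=23^0·(≡21), b=23^-2·(≡15) mod 23; (21|23)=-1, (15|23)=-1; (−1)^{0·-2·11}·(-1)^-2·(-1)^0 = +1.
v=∞: -3705 < 0 and -293930 < 0  ⇒  (a,b)_∞ = -1.
v=19: a=19^1·(≡14), b=19^3·(≡3) mod 19; (14|19)=-1, (3|19)=-1; (−1)^{1·3·9}·(-1)^3·(-1)^1 = -1.
Ram(-3705, -293930) = {2, 7, 19, ∞}; no ℚ_2-point on the conic.

[2, 7, 19, inf]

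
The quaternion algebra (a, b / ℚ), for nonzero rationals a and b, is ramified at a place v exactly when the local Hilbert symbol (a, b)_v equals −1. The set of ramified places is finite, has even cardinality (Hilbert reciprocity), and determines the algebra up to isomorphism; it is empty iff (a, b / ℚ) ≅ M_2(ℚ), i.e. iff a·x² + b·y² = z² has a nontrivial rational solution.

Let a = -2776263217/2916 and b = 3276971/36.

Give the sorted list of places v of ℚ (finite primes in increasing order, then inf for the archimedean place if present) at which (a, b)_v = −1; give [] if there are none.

(a, b) ≡ (-335257, 11339) mod (ℚ^×)²; places V = {2, 3, 7, 13, 17, 23, 29, 37, 41, ∞}.
(a,b)_23: α=0, u≡11; β=1, v≡10 (mod 23); (11|23)=-1, (10|23)=-1; sign (−1)^0·-1^1·-1^0 = -1.
(a,b)_13: α=3, u≡1; β=0, v≡10 (mod 13); (1|13)=+1, (10|13)=+1; sign (−1)^0·+1^0·+1^3 = +1.
(a,b)_29: α=0, u≡12; β=1, v≡27 (mod 29); (12|29)=-1, (27|29)=-1; sign (−1)^0·-1^1·-1^0 = -1.
(a,b)_3: α=-6, u≡2; β=-2, v≡2 (mod 3); (2|3)=-1, (2|3)=-1; sign (−1)^0·-1^-2·-1^-6 = +1.
(a,b)_41: α=1, u≡20; β=0, v≡40 (mod 41); (20|41)=+1, (40|41)=+1; sign (−1)^0·+1^0·+1^1 = +1.
(a,b)_37: α=1, u≡4; β=0, v≡8 (mod 37); (4|37)=+1, (8|37)=-1; sign (−1)^0·+1^0·-1^1 = -1.
(a,b)_2: α=-2, β=-2; u≡7, v≡3 (mod 8); ε(u)ε(v)=1·1, αω(v)=-2·1, βω(u)=-2·0; sum ≡ 1  ⇒  -1.
(a,b)_∞: sgn(-335257)=−, sgn(11339)=+, so +1.
(a,b)_7: α=2, u≡2; β=0, v≡5 (mod 7); (2|7)=+1, (5|7)=-1; sign (−1)^0·+1^0·-1^2 = +1.
(a,b)_17: α=1, u≡13; β=3, v≡2 (mod 17); (13|17)=+1, (2|17)=+1; sign (−1)^0·+1^3·+1^1 = +1.
|Ram(-335257, 11339)| = 4, even; anisotropic at {2, 23, 29, 37}.

[2, 23, 29, 37]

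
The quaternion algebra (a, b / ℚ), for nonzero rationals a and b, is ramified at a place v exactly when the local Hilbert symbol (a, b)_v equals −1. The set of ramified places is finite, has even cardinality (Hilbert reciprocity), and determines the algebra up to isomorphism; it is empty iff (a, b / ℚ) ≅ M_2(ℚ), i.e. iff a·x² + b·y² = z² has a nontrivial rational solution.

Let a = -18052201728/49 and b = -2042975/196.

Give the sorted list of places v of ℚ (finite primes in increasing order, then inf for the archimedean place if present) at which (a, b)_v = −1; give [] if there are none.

Mod squares: a ≡ -870573, b ≡ -81719. Check v ∈ {∞, 2, 3, 5, 7, 11, 17, 19, 23, 31, 37}.
v=∞: -870573 < 0 and -81719 < 0  ⇒  (a,b)_∞ = -1.
v=19: a=19^0·(≡1), b=19^1·(≡12) mod 19; (1|19)=+1, (12|19)=-1; (−1)^{0·1·9}·(+1)^1·(-1)^0 = +1.
v=17: a=17^0·(≡11), b=17^1·(≡13) mod 17; (11|17)=-1, (13|17)=+1; (−1)^{0·1·8}·(-1)^1·(+1)^0 = -1.
v=3: a=3^5·(≡2), b=3^0·(≡1) mod 3; (2|3)=-1, (1|3)=+1; (−1)^{5·0·1}·(-1)^0·(+1)^5 = +1.
v=5: a=5^0·(≡3), b=5^2·(≡1) mod 5; (3|5)=-1, (1|5)=+1; (−1)^{0·2·2}·(-1)^2·(+1)^0 = +1.
v=2: v_2(a)=8, v_2(b)=-2; units ≡ 3, 1 (mod 8); ε·ε+αω+βω = 1·0+8·0+-2·1 ≡ 0  ⇒  (a,b)_2 = +1.
v=31: a=31^1·(≡15), b=31^0·(≡8) mod 31; (15|31)=-1, (8|31)=+1; (−1)^{1·0·15}·(-1)^0·(+1)^1 = +1.
v=7: a=7^-2·(≡6), b=7^-2·(≡6) mod 7; (6|7)=-1, (6|7)=-1; (−1)^{-2·-2·3}·(-1)^-2·(-1)^-2 = +1.
v=37: a=37^1·(≡4), b=37^0·(≡15) mod 37; (4|37)=+1, (15|37)=-1; (−1)^{1·0·18}·(+1)^0·(-1)^1 = -1.
v=11: a=11^1·(≡7), b=11^1·(≡6) mod 11; (7|11)=-1, (6|11)=-1; (−1)^{1·1·5}·(-1)^1·(-1)^1 = -1.
v=23: a=23^1·(≡15), b=23^1·(≡2) mod 23; (15|23)=-1, (2|23)=+1; (−1)^{1·1·11}·(-1)^1·(+1)^1 = +1.
Ram(-870573, -81719) = {11, 17, 37, ∞}; no ℚ_11-point on the conic.

[11, 17, 37, inf]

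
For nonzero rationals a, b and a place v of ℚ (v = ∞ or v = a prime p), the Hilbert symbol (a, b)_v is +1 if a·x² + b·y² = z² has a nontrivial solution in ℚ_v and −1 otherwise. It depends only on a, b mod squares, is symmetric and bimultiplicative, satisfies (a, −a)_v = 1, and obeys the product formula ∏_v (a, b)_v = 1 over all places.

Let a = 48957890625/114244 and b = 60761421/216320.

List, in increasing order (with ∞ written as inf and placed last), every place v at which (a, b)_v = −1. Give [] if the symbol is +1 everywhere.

[7, 29]

Mod squares: a ≡ 145, b ≡ 105. Check v ∈ {∞, 2, 3, 5, 7, 13, 29}.
v=2: v_2(a)=-2, v_2(b)=-8; units ≡ 1, 1 (mod 8); ε·ε+αω+βω = 0·0+-2·0+-8·0 ≡ 0  ⇒  (a,b)_2 = +1.
v=13: a=13^-4·(≡5), b=13^-2·(≡1) mod 13; (5|13)=-1, (1|13)=+1; (−1)^{-4·-2·6}·(-1)^-2·(+1)^-4 = +1.
v=∞: 145 > 0 and 105 > 0  ⇒  (a,b)_∞ = +1.
v=3: a=3^2·(≡1), b=3^11·(≡2) mod 3; (1|3)=+1, (2|3)=-1; (−1)^{2·11·1}·(+1)^11·(-1)^2 = +1.
v=5: a=5^7·(≡4), b=5^-1·(≡4) mod 5; (4|5)=+1, (4|5)=+1; (−1)^{7·-1·2}·(+1)^-1·(+1)^7 = +1.
v=7: a=7^4·(≡6), b=7^3·(≡2) mod 7; (6|7)=-1, (2|7)=+1; (−1)^{4·3·3}·(-1)^3·(+1)^4 = -1.
v=29: a=29^1·(≡22), b=29^0·(≡11) mod 29; (22|29)=+1, (11|29)=-1; (−1)^{1·0·14}·(+1)^0·(-1)^1 = -1.
Ram(145, 105) = {7, 29}; no ℚ_7-point on the conic.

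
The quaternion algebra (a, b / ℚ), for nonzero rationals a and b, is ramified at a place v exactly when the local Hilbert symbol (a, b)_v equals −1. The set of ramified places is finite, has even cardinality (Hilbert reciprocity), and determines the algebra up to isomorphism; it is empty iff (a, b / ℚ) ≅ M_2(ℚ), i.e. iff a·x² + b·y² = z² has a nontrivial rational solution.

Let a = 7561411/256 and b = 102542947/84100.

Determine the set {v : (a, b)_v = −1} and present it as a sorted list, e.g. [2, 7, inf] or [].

Mod squares: a ≡ 62491, b ≡ 1147. Check v ∈ {∞, 2, 5, 11, 13, 19, 23, 29, 31, 37}.
v=19: a=19^1·(≡10), b=19^0·(≡7) mod 19; (10|19)=-1, (7|19)=+1; (−1)^{1·0·9}·(-1)^0·(+1)^1 = +1.
v=2: v_2(a)=-8, v_2(b)=-2; units ≡ 3, 3 (mod 8); ε·ε+αω+βω = 1·1+-8·1+-2·1 ≡ 1  ⇒  (a,b)_2 = -1.
v=23: a=23^1·(≡6), b=23^2·(≡21) mod 23; (6|23)=+1, (21|23)=-1; (−1)^{1·2·11}·(+1)^2·(-1)^1 = -1.
v=37: a=37^0·(≡19), b=37^1·(≡17) mod 37; (19|37)=-1, (17|37)=-1; (−1)^{0·1·18}·(-1)^1·(-1)^0 = -1.
v=13: a=13^1·(≡3), b=13^2·(≡9) mod 13; (3|13)=+1, (9|13)=+1; (−1)^{1·2·6}·(+1)^2·(+1)^1 = +1.
v=11: a=11^3·(≡9), b=11^0·(≡9) mod 11; (9|11)=+1, (9|11)=+1; (−1)^{3·0·5}·(+1)^0·(+1)^3 = +1.
v=5: a=5^0·(≡1), b=5^-2·(≡3) mod 5; (1|5)=+1, (3|5)=-1; (−1)^{0·-2·2}·(+1)^-2·(-1)^0 = +1.
v=29: a=29^0·(≡4), b=29^-2·(≡6) mod 29; (4|29)=+1, (6|29)=+1; (−1)^{0·-2·14}·(+1)^-2·(+1)^0 = +1.
v=31: a=31^0·(≡29), b=31^1·(≡6) mod 31; (29|31)=-1, (6|31)=-1; (−1)^{0·1·15}·(-1)^1·(-1)^0 = -1.
v=∞: 62491 > 0 and 1147 > 0  ⇒  (a,b)_∞ = +1.
(62491, 1147 / ℚ) ramifies at {2, 23, 31, 37}: a division algebra.

[2, 23, 31, 37]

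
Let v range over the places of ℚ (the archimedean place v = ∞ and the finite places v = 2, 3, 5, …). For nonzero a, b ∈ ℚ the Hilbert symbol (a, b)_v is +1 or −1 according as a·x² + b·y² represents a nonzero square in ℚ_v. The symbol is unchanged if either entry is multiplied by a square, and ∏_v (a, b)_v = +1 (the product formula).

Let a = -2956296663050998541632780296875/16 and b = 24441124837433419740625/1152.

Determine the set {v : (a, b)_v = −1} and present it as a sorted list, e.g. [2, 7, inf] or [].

(a, b) ≡ (-19019, 27170) mod (ℚ^×)²; places V = {2, 3, 5, 7, 11, 13, 19, 31, ∞}.
(a,b)_7: α=5, u≡5; β=4, v≡5 (mod 7); (5|7)=-1, (5|7)=-1; sign (−1)^0·-1^4·-1^5 = -1.
(a,b)_∞: sgn(-19019)=−, sgn(27170)=+, so +1.
(a,b)_2: α=-4, β=-7; u≡5, v≡1 (mod 8); ε(u)ε(v)=0·0, αω(v)=-4·0, βω(u)=-7·1; sum ≡ 1  ⇒  -1.
(a,b)_5: α=6, u≡1; β=5, v≡1 (mod 5); (1|5)=+1, (1|5)=+1; sign (−1)^0·+1^5·+1^6 = +1.
(a,b)_11: α=5, u≡1; β=3, v≡2 (mod 11); (1|11)=+1, (2|11)=-1; sign (−1)^1·+1^3·-1^5 = +1.
(a,b)_3: α=0, u≡1; β=-2, v≡2 (mod 3); (1|3)=+1, (2|3)=-1; sign (−1)^0·+1^-2·-1^0 = +1.
(a,b)_19: α=3, u≡6; β=3, v≡1 (mod 19); (6|19)=+1, (1|19)=+1; sign (−1)^1·+1^3·+1^3 = -1.
(a,b)_13: α=9, u≡7; β=5, v≡9 (mod 13); (7|13)=-1, (9|13)=+1; sign (−1)^0·-1^5·+1^9 = -1.
(a,b)_31: α=2, u≡30; β=2, v≡7 (mod 31); (30|31)=-1, (7|31)=+1; sign (−1)^0·-1^2·+1^2 = +1.
(-19019, 27170 / ℚ) ramifies at {2, 7, 13, 19}: a division algebra.

[2, 7, 13, 19]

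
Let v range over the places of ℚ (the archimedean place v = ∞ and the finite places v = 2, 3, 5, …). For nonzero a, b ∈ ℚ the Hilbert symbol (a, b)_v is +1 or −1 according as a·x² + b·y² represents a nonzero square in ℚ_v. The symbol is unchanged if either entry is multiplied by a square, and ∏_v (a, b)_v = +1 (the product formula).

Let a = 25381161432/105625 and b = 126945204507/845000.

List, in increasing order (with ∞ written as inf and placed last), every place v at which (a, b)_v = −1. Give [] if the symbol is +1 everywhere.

Mod squares: a ≡ 22, b ≡ 1254. Check v ∈ {∞, 2, 3, 5, 11, 13, 17, 19, 31, 37}.
v=37: a=37^2·(≡18), b=37^0·(≡36) mod 37; (18|37)=-1, (36|37)=+1; (−1)^{2·0·18}·(-1)^0·(+1)^2 = +1.
v=17: a=17^2·(≡12), b=17^2·(≡16) mod 17; (12|17)=-1, (16|17)=+1; (−1)^{2·2·8}·(-1)^2·(+1)^2 = +1.
v=∞: 22 > 0 and 1254 > 0  ⇒  (a,b)_∞ = +1.
v=11: a=11^1·(≡10), b=11^1·(≡3) mod 11; (10|11)=-1, (3|11)=+1; (−1)^{1·1·5}·(-1)^1·(+1)^1 = +1.
v=31: a=31^0·(≡27), b=31^2·(≡2) mod 31; (27|31)=-1, (2|31)=+1; (−1)^{0·2·15}·(-1)^2·(+1)^0 = +1.
v=19: a=19^0·(≡8), b=19^1·(≡16) mod 19; (8|19)=-1, (16|19)=+1; (−1)^{0·1·9}·(-1)^1·(+1)^0 = -1.
v=5: a=5^-4·(≡3), b=5^-4·(≡1) mod 5; (3|5)=-1, (1|5)=+1; (−1)^{-4·-4·2}·(-1)^-4·(+1)^-4 = +1.
v=2: v_2(a)=3, v_2(b)=-3; units ≡ 3, 3 (mod 8); ε·ε+αω+βω = 1·1+3·1+-3·1 ≡ 1  ⇒  (a,b)_2 = -1.
v=3: a=3^6·(≡1), b=3^7·(≡1) mod 3; (1|3)=+1, (1|3)=+1; (−1)^{6·7·1}·(+1)^7·(+1)^6 = +1.
v=13: a=13^-2·(≡3), b=13^-2·(≡7) mod 13; (3|13)=+1, (7|13)=-1; (−1)^{-2·-2·6}·(+1)^-2·(-1)^-2 = +1.
(22, 1254 / ℚ) ramifies at {2, 19}: a division algebra.

[2, 19]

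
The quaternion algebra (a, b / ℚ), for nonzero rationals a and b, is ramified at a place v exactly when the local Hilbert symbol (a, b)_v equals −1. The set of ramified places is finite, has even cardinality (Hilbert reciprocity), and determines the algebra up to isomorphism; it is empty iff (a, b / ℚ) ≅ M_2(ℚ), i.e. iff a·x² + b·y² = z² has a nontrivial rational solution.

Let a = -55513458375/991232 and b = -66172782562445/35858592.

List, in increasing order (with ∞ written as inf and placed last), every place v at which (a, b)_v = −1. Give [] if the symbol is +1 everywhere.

[3, 5, 7, inf]

(a, b) ≡ (-30, -210) mod (ℚ^×)²; places V = {2, 3, 5, 7, 11, 13, 23, ∞}.
(a,b)_2: α=-13, β=-5; u≡1, v≡7 (mod 8); ε(u)ε(v)=0·1, αω(v)=-13·0, βω(u)=-5·0; sum ≡ 0  ⇒  +1.
(a,b)_∞: sgn(-30)=−, sgn(-210)=−, so -1.
(a,b)_3: α=1, u≡2; β=-3, v≡2 (mod 3); (2|3)=-1, (2|3)=-1; sign (−1)^1·-1^-3·-1^1 = -1.
(a,b)_5: α=3, u≡4; β=1, v≡3 (mod 5); (4|5)=+1, (3|5)=-1; sign (−1)^0·+1^1·-1^3 = -1.
(a,b)_7: α=0, u≡6; β=-3, v≡6 (mod 7); (6|7)=-1, (6|7)=-1; sign (−1)^0·-1^-3·-1^0 = -1.
(a,b)_23: α=6, u≡16; β=8, v≡15 (mod 23); (16|23)=+1, (15|23)=-1; sign (−1)^0·+1^8·-1^6 = +1.
(a,b)_13: α=0, u≡10; β=2, v≡11 (mod 13); (10|13)=+1, (11|13)=-1; sign (−1)^0·+1^2·-1^0 = +1.
(a,b)_11: α=-2, u≡4; β=-2, v≡2 (mod 11); (4|11)=+1, (2|11)=-1; sign (−1)^0·+1^-2·-1^-2 = +1.
|Ram(-30, -210)| = 4, even; anisotropic at {3, 5, 7, ∞}.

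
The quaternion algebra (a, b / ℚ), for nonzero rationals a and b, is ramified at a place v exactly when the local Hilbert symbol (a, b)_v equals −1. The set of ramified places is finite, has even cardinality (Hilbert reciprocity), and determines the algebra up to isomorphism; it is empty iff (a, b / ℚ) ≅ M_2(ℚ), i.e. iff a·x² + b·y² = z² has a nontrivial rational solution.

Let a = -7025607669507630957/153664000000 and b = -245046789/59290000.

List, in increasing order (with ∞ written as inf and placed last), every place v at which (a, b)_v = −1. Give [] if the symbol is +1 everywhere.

[2, inf]

(a, b) ≡ (-13, -221) mod (ℚ^×)²; places V = {2, 3, 5, 7, 11, 13, 17, ∞}.
(a,b)_∞: sgn(-13)=−, sgn(-221)=−, so -1.
(a,b)_5: α=-6, u≡3; β=-4, v≡4 (mod 5); (3|5)=-1, (4|5)=+1; sign (−1)^0·-1^-4·+1^-6 = +1.
(a,b)_7: α=-4, u≡2; β=-2, v≡6 (mod 7); (2|7)=+1, (6|7)=-1; sign (−1)^0·+1^-2·-1^-4 = +1.
(a,b)_11: α=0, u≡1; β=-2, v≡7 (mod 11); (1|11)=+1, (7|11)=-1; sign (−1)^0·+1^-2·-1^0 = +1.
(a,b)_13: α=7, u≡9; β=3, v≡1 (mod 13); (9|13)=+1, (1|13)=+1; sign (−1)^0·+1^3·+1^7 = +1.
(a,b)_2: α=-12, β=-4; u≡3, v≡3 (mod 8); ε(u)ε(v)=1·1, αω(v)=-12·1, βω(u)=-4·1; sum ≡ 1  ⇒  -1.
(a,b)_3: α=18, u≡2; β=8, v≡1 (mod 3); (2|3)=-1, (1|3)=+1; sign (−1)^0·-1^8·+1^18 = +1.
(a,b)_17: α=2, u≡13; β=1, v≡4 (mod 17); (13|17)=+1, (4|17)=+1; sign (−1)^0·+1^1·+1^2 = +1.
|Ram(-13, -221)| = 2, even; anisotropic at {2, ∞}.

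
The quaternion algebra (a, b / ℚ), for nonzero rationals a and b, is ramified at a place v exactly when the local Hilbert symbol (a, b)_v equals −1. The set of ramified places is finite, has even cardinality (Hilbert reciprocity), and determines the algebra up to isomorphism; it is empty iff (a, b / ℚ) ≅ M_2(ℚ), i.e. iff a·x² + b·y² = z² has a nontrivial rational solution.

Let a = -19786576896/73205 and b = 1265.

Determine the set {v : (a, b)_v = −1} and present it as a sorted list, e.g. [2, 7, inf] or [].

Mod squares: a ≡ -37145, b ≡ 1265. Check v ∈ {∞, 2, 3, 5, 11, 17, 19, 23}.
v=19: a=19^1·(≡3), b=19^0·(≡11) mod 19; (3|19)=-1, (11|19)=+1; (−1)^{1·0·9}·(-1)^0·(+1)^1 = +1.
v=17: a=17^3·(≡9), b=17^0·(≡7) mod 17; (9|17)=+1, (7|17)=-1; (−1)^{3·0·8}·(+1)^0·(-1)^3 = -1.
v=2: v_2(a)=10, v_2(b)=0; units ≡ 7, 1 (mod 8); ε·ε+αω+βω = 1·0+10·0+0·0 ≡ 0  ⇒  (a,b)_2 = +1.
v=23: a=23^1·(≡6), b=23^1·(≡9) mod 23; (6|23)=+1, (9|23)=+1; (−1)^{1·1·11}·(+1)^1·(+1)^1 = -1.
v=5: a=5^-1·(≡4), b=5^1·(≡3) mod 5; (4|5)=+1, (3|5)=-1; (−1)^{-1·1·2}·(+1)^1·(-1)^-1 = -1.
v=11: a=11^-4·(≡7), b=11^1·(≡5) mod 11; (7|11)=-1, (5|11)=+1; (−1)^{-4·1·5}·(-1)^1·(+1)^-4 = -1.
v=∞: -37145 < 0 and 1265 > 0  ⇒  (a,b)_∞ = +1.
v=3: a=3^2·(≡1), b=3^0·(≡2) mod 3; (1|3)=+1, (2|3)=-1; (−1)^{2·0·1}·(+1)^0·(-1)^2 = +1.
(-37145, 1265 / ℚ) ramifies at {5, 11, 17, 23}: a division algebra.

[5, 11, 17, 23]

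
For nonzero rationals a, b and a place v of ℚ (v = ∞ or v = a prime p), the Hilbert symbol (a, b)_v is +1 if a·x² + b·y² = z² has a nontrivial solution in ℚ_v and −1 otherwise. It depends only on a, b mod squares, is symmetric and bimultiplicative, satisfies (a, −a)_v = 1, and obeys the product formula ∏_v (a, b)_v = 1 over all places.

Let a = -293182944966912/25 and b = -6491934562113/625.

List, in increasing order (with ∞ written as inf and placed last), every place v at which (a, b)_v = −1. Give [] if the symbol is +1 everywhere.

[2, 3, 7, 13, 47, inf]

Mod squares: a ≡ -383097, b ≡ -10857. Check v ∈ {∞, 2, 3, 5, 7, 11, 13, 19, 47}.
v=47: a=47^1·(≡12), b=47^1·(≡8) mod 47; (12|47)=+1, (8|47)=+1; (−1)^{1·1·23}·(+1)^1·(+1)^1 = -1.
v=19: a=19^3·(≡18), b=19^2·(≡5) mod 19; (18|19)=-1, (5|19)=+1; (−1)^{3·2·9}·(-1)^2·(+1)^3 = +1.
v=11: a=11^1·(≡7), b=11^3·(≡4) mod 11; (7|11)=-1, (4|11)=+1; (−1)^{1·3·5}·(-1)^3·(+1)^1 = +1.
v=5: a=5^-2·(≡3), b=5^-4·(≡2) mod 5; (3|5)=-1, (2|5)=-1; (−1)^{-2·-4·2}·(-1)^-4·(-1)^-2 = +1.
v=∞: -383097 < 0 and -10857 < 0  ⇒  (a,b)_∞ = -1.
v=2: v_2(a)=8, v_2(b)=0; units ≡ 7, 7 (mod 8); ε·ε+αω+βω = 1·1+8·0+0·0 ≡ 1  ⇒  (a,b)_2 = -1.
v=7: a=7^2·(≡3), b=7^1·(≡6) mod 7; (3|7)=-1, (6|7)=-1; (−1)^{2·1·3}·(-1)^1·(-1)^2 = -1.
v=13: a=13^3·(≡7), b=13^2·(≡7) mod 13; (7|13)=-1, (7|13)=-1; (−1)^{3·2·6}·(-1)^2·(-1)^3 = -1.
v=3: a=3^1·(≡2), b=3^5·(≡2) mod 3; (2|3)=-1, (2|3)=-1; (−1)^{1·5·1}·(-1)^5·(-1)^1 = -1.
(-383097, -10857 / ℚ) ramifies at {2, 3, 7, 13, 47, ∞}: a division algebra.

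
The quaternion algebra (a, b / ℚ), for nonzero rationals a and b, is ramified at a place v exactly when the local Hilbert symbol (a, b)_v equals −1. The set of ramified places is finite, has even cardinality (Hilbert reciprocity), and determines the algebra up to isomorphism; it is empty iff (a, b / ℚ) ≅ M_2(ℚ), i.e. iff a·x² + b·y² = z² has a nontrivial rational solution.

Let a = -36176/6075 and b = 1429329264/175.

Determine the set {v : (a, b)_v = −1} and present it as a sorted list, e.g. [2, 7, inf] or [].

[19, 29]

Mod squares: a ≡ -6783, b ≡ 2163777. Check v ∈ {∞, 2, 3, 5, 7, 11, 17, 19, 29}.
v=3: a=3^-5·(≡1), b=3^1·(≡2) mod 3; (1|3)=+1, (2|3)=-1; (−1)^{-5·1·1}·(+1)^1·(-1)^-5 = +1.
v=∞: -6783 < 0 and 2163777 > 0  ⇒  (a,b)_∞ = +1.
v=11: a=11^0·(≡1), b=11^1·(≡5) mod 11; (1|11)=+1, (5|11)=+1; (−1)^{0·1·5}·(+1)^1·(+1)^0 = +1.
v=17: a=17^1·(≡8), b=17^3·(≡15) mod 17; (8|17)=+1, (15|17)=+1; (−1)^{1·3·8}·(+1)^3·(+1)^1 = +1.
v=5: a=5^-2·(≡3), b=5^-2·(≡2) mod 5; (3|5)=-1, (2|5)=-1; (−1)^{-2·-2·2}·(-1)^-2·(-1)^-2 = +1.
v=2: v_2(a)=4, v_2(b)=4; units ≡ 1, 1 (mod 8); ε·ε+αω+βω = 0·0+4·0+4·0 ≡ 0  ⇒  (a,b)_2 = +1.
v=7: a=7^1·(≡2), b=7^-1·(≡5) mod 7; (2|7)=+1, (5|7)=-1; (−1)^{1·-1·3}·(+1)^-1·(-1)^1 = +1.
v=19: a=19^1·(≡16), b=19^1·(≡4) mod 19; (16|19)=+1, (4|19)=+1; (−1)^{1·1·9}·(+1)^1·(+1)^1 = -1.
v=29: a=29^0·(≡26), b=29^1·(≡5) mod 29; (26|29)=-1, (5|29)=+1; (−1)^{0·1·14}·(-1)^1·(+1)^0 = -1.
|Ram(-6783, 2163777)| = 2, even; anisotropic at {19, 29}.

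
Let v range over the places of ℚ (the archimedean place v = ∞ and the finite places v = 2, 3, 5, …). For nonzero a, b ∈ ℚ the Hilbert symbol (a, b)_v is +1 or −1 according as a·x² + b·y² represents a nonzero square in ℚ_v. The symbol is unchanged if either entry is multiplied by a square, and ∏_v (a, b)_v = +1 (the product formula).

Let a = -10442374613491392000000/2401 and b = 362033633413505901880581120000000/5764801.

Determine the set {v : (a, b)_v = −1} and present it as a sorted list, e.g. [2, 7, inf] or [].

[5, 11, 13, 17]

Mod squares: a ≡ -1062347, b ≡ 312455. Check v ∈ {∞, 2, 3, 5, 7, 11, 13, 17, 19, 23}.
v=3: a=3^12·(≡1), b=3^18·(≡2) mod 3; (1|3)=+1, (2|3)=-1; (−1)^{12·18·1}·(+1)^18·(-1)^12 = +1.
v=13: a=13^1·(≡9), b=13^1·(≡8) mod 13; (9|13)=+1, (8|13)=-1; (−1)^{1·1·6}·(+1)^1·(-1)^1 = -1.
v=∞: -1062347 < 0 and 312455 > 0  ⇒  (a,b)_∞ = +1.
v=19: a=19^1·(≡17), b=19^1·(≡8) mod 19; (17|19)=+1, (8|19)=-1; (−1)^{1·1·9}·(+1)^1·(-1)^1 = +1.
v=11: a=11^1·(≡1), b=11^3·(≡1) mod 11; (1|11)=+1, (1|11)=+1; (−1)^{1·3·5}·(+1)^3·(+1)^1 = -1.
v=7: a=7^-4·(≡2), b=7^-8·(≡5) mod 7; (2|7)=+1, (5|7)=-1; (−1)^{-4·-8·3}·(+1)^-8·(-1)^-4 = +1.
v=2: v_2(a)=12, v_2(b)=16; units ≡ 5, 7 (mod 8); ε·ε+αω+βω = 0·1+12·0+16·1 ≡ 0  ⇒  (a,b)_2 = +1.
v=23: a=23^1·(≡6), b=23^1·(≡11) mod 23; (6|23)=+1, (11|23)=-1; (−1)^{1·1·11}·(+1)^1·(-1)^1 = +1.
v=17: a=17^3·(≡15), b=17^6·(≡10) mod 17; (15|17)=+1, (10|17)=-1; (−1)^{3·6·8}·(+1)^6·(-1)^3 = -1.
v=5: a=5^6·(≡2), b=5^7·(≡1) mod 5; (2|5)=-1, (1|5)=+1; (−1)^{6·7·2}·(-1)^7·(+1)^6 = -1.
(-1062347, 312455 / ℚ) ramifies at {5, 11, 13, 17}: a division algebra.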